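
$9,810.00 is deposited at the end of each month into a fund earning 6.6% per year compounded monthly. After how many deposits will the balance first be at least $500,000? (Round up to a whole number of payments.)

Periodic rate r = 0.066/12 per month; n is counted in months.
Ordinary annuity FV: 500,000 = 9,810 × [((1+r)^n − 1)/r].
(1+r)^n = 1 + 500,000 × r / 9,810, so n = ln(1 + 500,000·r/9,810) / ln(1+r) = 45.05.
Round up to a whole number of payments: n = 46.

46 payments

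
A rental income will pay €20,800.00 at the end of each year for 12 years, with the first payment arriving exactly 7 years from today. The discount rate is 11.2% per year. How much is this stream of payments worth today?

Ordinary annuity of 12 payments, first payment at period 7.
Periodic rate r = 0.112 per year.
The ordinary-annuity PV formula values the stream one period before the first payment (period 6); discount that back 6 periods:
PV₀ = 20,800 × [1 − (1+r)^−12] / r × (1+r)^−6 = €70,747.41

€70,747.41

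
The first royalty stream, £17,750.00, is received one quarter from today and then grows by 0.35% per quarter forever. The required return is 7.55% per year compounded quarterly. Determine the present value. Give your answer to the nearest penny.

£1,154,471.54

Periodic rate r = 0.0755/4 per quarter.
Growing perpetuity (Gordon): PV = PMT₁ / (r − g) = 17,750 / (r − 0.0035) = £1,154,471.54.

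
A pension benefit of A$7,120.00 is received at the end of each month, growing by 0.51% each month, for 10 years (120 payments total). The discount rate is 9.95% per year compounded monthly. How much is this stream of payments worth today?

Periodic rate r = 0.0995/12 per month; n is counted in months.
Growing ordinary annuity: PV = PMT₁ × [1 − ((1+g)/(1+r))^n] / (r − g) = 7,120 × [1 − ((1+0.0051)/(1+r))^120] / (r − 0.0051) = A$705,935.67.

A$705,935.67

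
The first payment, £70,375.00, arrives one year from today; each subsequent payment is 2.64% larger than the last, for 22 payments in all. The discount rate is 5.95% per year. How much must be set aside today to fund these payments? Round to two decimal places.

Periodic rate r = 0.0595 per year.
Growing ordinary annuity: PV = PMT₁ × [1 − ((1+g)/(1+r))^n] / (r − g) = 70,375 × [1 − ((1+0.0264)/(1+r))^22] / (r − 0.0264) = £1,068,498.88.

£1,068,498.88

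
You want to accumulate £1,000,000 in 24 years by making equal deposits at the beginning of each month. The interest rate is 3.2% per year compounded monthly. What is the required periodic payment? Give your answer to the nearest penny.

Level annuity due; solve FV = PMT × [((1+r)^n − 1)/r] × (1+r) for PMT.
Periodic rate r = 0.032/12 per month; n is counted in months.
With n = 288: PMT = 1,000,000 / ([((1+r)^n − 1)/r] × (1+r)) = £2,306.16

£2,306.16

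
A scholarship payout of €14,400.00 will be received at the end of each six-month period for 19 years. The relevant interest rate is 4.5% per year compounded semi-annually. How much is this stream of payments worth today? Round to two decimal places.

This is an ordinary annuity: 38 payments of €14,400.00 at the end of each six-month period.
Periodic rate r = 0.045/2 per half-year; n is counted in half-years.
PV = PMT × [(1 − (1+r)^−n)/r] = 14,400 × [1 − (1+r)^−38] / r = €365,227.07

€365,227.07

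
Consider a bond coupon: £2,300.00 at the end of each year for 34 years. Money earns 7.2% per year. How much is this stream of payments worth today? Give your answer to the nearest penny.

This is an ordinary annuity: 34 payments of £2,300.00 at the end of each year.
Periodic rate r = 0.072 per year.
PV = PMT × [(1 − (1+r)^−n)/r] = 2,300 × [1 − (1+r)^−34] / r = £28,939.94

£28,939.94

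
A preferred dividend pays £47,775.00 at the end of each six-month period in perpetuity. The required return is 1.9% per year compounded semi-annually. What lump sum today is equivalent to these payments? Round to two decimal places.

Periodic rate r = 0.019/2 per half-year.
Level perpetuity: PV = PMT / r = 47,775 / (0.019/2) = £5,028,947.37.

£5,028,947.37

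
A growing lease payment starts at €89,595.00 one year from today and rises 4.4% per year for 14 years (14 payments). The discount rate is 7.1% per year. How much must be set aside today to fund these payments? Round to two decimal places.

€997,337.29

Periodic rate r = 0.071 per year.
Growing ordinary annuity: PV = PMT₁ × [1 − ((1+g)/(1+r))^n] / (r − g) = 89,595 × [1 − ((1+0.044)/(1+r))^14] / (r − 0.044) = €997,337.29.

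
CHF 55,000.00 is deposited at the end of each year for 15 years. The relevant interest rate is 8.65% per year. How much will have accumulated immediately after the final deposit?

This is an ordinary annuity: 15 deposits of CHF 55,000.00 at the end of each year.
Periodic rate r = 0.0865 per year.
FV = PMT × [((1+r)^n − 1)/r] = 55,000 × [(1+r)^15 − 1] / r = CHF 1,571,112.09

CHF 1,571,112.09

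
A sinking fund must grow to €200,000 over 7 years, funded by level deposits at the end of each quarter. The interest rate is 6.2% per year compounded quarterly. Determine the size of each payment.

Level ordinary annuity; solve FV = PMT × [((1+r)^n − 1)/r] for PMT.
Periodic rate r = 0.062/4 per quarter; n is counted in quarters.
With n = 28: PMT = 200,000 / ([((1+r)^n − 1)/r]) = €5,758.99

€5,758.99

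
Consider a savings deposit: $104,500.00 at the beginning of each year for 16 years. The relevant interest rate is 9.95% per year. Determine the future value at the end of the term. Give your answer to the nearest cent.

$4,112,841.39

This is an annuity due: 16 deposits of $104,500.00 at the beginning of each year.
Periodic rate r = 0.0995 per year.
FV = PMT × [((1+r)^n − 1)/r] × (1+r) = 104,500 × [(1+r)^16 − 1] / r × (1+r) = $4,112,841.39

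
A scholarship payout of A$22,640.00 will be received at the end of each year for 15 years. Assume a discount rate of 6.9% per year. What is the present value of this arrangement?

A$207,511.93

This is an ordinary annuity: 15 payments of A$22,640.00 at the end of each year.
Periodic rate r = 0.069 per year.
PV = PMT × [(1 − (1+r)^−n)/r] = 22,640 × [1 − (1+r)^−15] / r = A$207,511.93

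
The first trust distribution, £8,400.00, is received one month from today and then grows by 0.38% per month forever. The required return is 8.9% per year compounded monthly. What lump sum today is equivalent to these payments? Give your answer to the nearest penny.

Periodic rate r = 0.089/12 per month.
Growing perpetuity (Gordon): PV = PMT₁ / (r − g) = 8,400 / (r − 0.0038) = £2,322,580.65.

£2,322,580.65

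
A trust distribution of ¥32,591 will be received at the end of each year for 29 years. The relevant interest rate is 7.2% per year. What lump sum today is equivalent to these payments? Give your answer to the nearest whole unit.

¥392,381

This is an ordinary annuity: 29 payments of ¥32,591 at the end of each year.
Periodic rate r = 0.072 per year.
PV = PMT × [(1 − (1+r)^−n)/r] = 32,591 × [1 − (1+r)^−29] / r = ¥392,381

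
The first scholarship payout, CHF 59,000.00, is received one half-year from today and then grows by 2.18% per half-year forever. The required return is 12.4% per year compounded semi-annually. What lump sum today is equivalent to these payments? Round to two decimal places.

Periodic rate r = 0.124/2 per half-year.
Growing perpetuity (Gordon): PV = PMT₁ / (r − g) = 59,000 / (r − 0.0218) = CHF 1,467,661.69.

CHF 1,467,661.69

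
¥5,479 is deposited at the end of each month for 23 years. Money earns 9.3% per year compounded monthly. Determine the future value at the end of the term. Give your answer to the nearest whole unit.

This is an ordinary annuity: 276 deposits of ¥5,479 at the end of each month.
Periodic rate r = 0.093/12 per month; n is counted in months.
FV = PMT × [((1+r)^n − 1)/r] = 5,479 × [(1+r)^276 − 1] / r = ¥5,246,559

¥5,246,559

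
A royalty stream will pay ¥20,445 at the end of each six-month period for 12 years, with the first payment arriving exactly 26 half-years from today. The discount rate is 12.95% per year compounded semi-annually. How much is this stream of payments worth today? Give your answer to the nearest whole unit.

¥51,194

Ordinary annuity of 24 payments, first payment at period 26.
Periodic rate r = 0.1295/2 per half-year; n is counted in half-years.
The ordinary-annuity PV formula values the stream one period before the first payment (period 25); discount that back 25 periods:
PV₀ = 20,445 × [1 − (1+r)^−24] / r × (1+r)^−25 = ¥51,194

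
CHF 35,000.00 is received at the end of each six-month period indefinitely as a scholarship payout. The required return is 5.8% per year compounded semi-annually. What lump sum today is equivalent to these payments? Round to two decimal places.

Periodic rate r = 0.058/2 per half-year.
Level perpetuity: PV = PMT / r = 35,000 / (0.058/2) = CHF 1,206,896.55.

CHF 1,206,896.55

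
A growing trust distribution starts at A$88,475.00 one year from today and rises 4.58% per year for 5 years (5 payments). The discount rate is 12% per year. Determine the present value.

Periodic rate r = 0.12 per year.
Growing ordinary annuity: PV = PMT₁ × [1 − ((1+g)/(1+r))^n] / (r − g) = 88,475 × [1 − ((1+0.0458)/(1+r))^5] / (r − 0.0458) = A$345,996.97.

A$345,996.97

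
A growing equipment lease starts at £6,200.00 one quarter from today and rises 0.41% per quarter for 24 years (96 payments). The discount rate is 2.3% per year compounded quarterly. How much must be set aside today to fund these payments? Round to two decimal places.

£547,963.09

Periodic rate r = 0.023/4 per quarter; n is counted in quarters.
Growing ordinary annuity: PV = PMT₁ × [1 − ((1+g)/(1+r))^n] / (r − g) = 6,200 × [1 − ((1+0.0041)/(1+r))^96] / (r − 0.0041) = £547,963.09.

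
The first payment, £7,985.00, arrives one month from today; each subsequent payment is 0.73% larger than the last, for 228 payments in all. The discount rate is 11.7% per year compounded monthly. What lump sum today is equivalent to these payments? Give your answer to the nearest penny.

£1,386,077.15

Periodic rate r = 0.117/12 per month; n is counted in months.
Growing ordinary annuity: PV = PMT₁ × [1 − ((1+g)/(1+r))^n] / (r − g) = 7,985 × [1 − ((1+0.0073)/(1+r))^228] / (r − 0.0073) = £1,386,077.15.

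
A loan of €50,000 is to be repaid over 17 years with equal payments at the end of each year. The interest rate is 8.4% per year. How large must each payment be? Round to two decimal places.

€5,628.56

Level ordinary annuity; solve PV = PMT × [(1 − (1+r)^−n)/r] for PMT.
Periodic rate r = 0.084 per year.
With n = 17: PMT = 50,000 / ([(1 − (1+r)^−n)/r]) = €5,628.56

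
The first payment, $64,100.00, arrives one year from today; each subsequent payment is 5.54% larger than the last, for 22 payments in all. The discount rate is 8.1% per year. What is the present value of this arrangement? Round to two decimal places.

Periodic rate r = 0.081 per year.
Growing ordinary annuity: PV = PMT₁ × [1 − ((1+g)/(1+r))^n] / (r − g) = 64,100 × [1 − ((1+0.0554)/(1+r))^22] / (r − 0.0554) = $1,026,061.63.

$1,026,061.63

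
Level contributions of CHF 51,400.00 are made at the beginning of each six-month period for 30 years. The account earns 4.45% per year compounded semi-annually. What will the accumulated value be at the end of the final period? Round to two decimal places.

This is an annuity due: 60 deposits of CHF 51,400.00 at the beginning of each six-month period.
Periodic rate r = 0.0445/2 per half-year; n is counted in half-years.
FV = PMT × [((1+r)^n − 1)/r] × (1+r) = 51,400 × [(1+r)^60 − 1] / r × (1+r) = CHF 6,481,849.10

CHF 6,481,849.10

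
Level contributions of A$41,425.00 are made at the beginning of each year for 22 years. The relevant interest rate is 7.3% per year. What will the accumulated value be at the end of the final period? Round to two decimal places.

A$2,260,127.18

This is an annuity due: 22 deposits of A$41,425.00 at the beginning of each year.
Periodic rate r = 0.073 per year.
FV = PMT × [((1+r)^n − 1)/r] × (1+r) = 41,425 × [(1+r)^22 − 1] / r × (1+r) = A$2,260,127.18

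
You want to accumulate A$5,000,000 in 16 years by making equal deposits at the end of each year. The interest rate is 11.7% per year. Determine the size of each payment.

A$120,052.33

Level ordinary annuity; solve FV = PMT × [((1+r)^n − 1)/r] for PMT.
Periodic rate r = 0.117 per year.
With n = 16: PMT = 5,000,000 / ([((1+r)^n − 1)/r]) = A$120,052.33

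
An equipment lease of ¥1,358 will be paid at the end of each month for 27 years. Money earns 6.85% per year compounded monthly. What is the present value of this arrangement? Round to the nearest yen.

¥200,275

This is an ordinary annuity: 324 payments of ¥1,358 at the end of each month.
Periodic rate r = 0.0685/12 per month; n is counted in months.
PV = PMT × [(1 − (1+r)^−n)/r] = 1,358 × [1 − (1+r)^−324] / r = ¥200,275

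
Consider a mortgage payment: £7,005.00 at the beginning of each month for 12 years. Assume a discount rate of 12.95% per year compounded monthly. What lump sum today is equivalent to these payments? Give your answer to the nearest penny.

This is an annuity due: 144 payments of £7,005.00 at the beginning of each month.
Periodic rate r = 0.1295/12 per month; n is counted in months.
PV = PMT × [(1 − (1+r)^−n)/r] × (1+r) = 7,005 × [1 − (1+r)^−144] / r × (1+r) = £516,253.83

£516,253.83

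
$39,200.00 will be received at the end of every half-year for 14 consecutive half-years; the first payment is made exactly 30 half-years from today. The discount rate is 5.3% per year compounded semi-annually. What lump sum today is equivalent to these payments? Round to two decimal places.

$212,433.73

Ordinary annuity of 14 payments, first payment at period 30.
Periodic rate r = 0.053/2 per half-year; n is counted in half-years.
The ordinary-annuity PV formula values the stream one period before the first payment (period 29); discount that back 29 periods:
PV₀ = 39,200 × [1 − (1+r)^−14] / r × (1+r)^−29 = $212,433.73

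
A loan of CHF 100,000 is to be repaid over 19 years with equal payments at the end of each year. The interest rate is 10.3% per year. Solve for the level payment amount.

Level ordinary annuity; solve PV = PMT × [(1 − (1+r)^−n)/r] for PMT.
Periodic rate r = 0.103 per year.
With n = 19: PMT = 100,000 / ([(1 − (1+r)^−n)/r]) = CHF 12,193.13

CHF 12,193.13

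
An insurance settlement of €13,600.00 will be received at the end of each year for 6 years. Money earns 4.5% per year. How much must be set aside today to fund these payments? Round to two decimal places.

€70,147.07

This is an ordinary annuity: 6 payments of €13,600.00 at the end of each year.
Periodic rate r = 0.045 per year.
PV = PMT × [(1 − (1+r)^−n)/r] = 13,600 × [1 − (1+r)^−6] / r = €70,147.07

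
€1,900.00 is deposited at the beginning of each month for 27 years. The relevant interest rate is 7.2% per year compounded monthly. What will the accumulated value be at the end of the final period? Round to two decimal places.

This is an annuity due: 324 deposits of €1,900.00 at the beginning of each month.
Periodic rate r = 0.072/12 per month; n is counted in months.
FV = PMT × [((1+r)^n − 1)/r] × (1+r) = 1,900 × [(1+r)^324 − 1] / r × (1+r) = €1,894,253.32

€1,894,253.32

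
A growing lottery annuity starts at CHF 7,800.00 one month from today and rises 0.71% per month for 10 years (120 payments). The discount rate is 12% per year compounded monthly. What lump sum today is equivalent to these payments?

CHF 784,881.99

Periodic rate r = 0.12/12 per month; n is counted in months.
Growing ordinary annuity: PV = PMT₁ × [1 − ((1+g)/(1+r))^n] / (r − g) = 7,800 × [1 − ((1+0.0071)/(1+r))^120] / (r − 0.0071) = CHF 784,881.99.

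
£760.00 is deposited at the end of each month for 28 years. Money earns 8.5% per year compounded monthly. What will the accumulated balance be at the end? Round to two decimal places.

£1,042,323.03

This is an ordinary annuity: 336 deposits of £760.00 at the end of each month.
Periodic rate r = 0.085/12 per month; n is counted in months.
FV = PMT × [((1+r)^n − 1)/r] = 760 × [(1+r)^336 − 1] / r = £1,042,323.03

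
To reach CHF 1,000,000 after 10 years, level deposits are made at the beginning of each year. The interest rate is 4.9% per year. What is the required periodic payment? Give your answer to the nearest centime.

CHF 76,145.30

Level annuity due; solve FV = PMT × [((1+r)^n − 1)/r] × (1+r) for PMT.
Periodic rate r = 0.049 per year.
With n = 10: PMT = 1,000,000 / ([((1+r)^n − 1)/r] × (1+r)) = CHF 76,145.30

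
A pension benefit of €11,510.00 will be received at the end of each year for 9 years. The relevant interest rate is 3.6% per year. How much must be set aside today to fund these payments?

This is an ordinary annuity: 9 payments of €11,510.00 at the end of each year.
Periodic rate r = 0.036 per year.
PV = PMT × [(1 − (1+r)^−n)/r] = 11,510 × [1 − (1+r)^−9] / r = €87,162.22

€87,162.22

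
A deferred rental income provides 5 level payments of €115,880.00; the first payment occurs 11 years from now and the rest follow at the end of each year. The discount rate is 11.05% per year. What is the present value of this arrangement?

Ordinary annuity of 5 payments, first payment at period 11.
Periodic rate r = 0.1105 per year.
The ordinary-annuity PV formula values the stream one period before the first payment (period 10); discount that back 10 periods:
PV₀ = 115,880 × [1 − (1+r)^−5] / r × (1+r)^−10 = €149,967.34

€149,967.34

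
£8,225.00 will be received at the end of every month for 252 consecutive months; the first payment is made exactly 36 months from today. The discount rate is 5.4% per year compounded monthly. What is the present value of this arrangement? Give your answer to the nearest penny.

Ordinary annuity of 252 payments, first payment at period 36.
Periodic rate r = 0.054/12 per month; n is counted in months.
The ordinary-annuity PV formula values the stream one period before the first payment (period 35); discount that back 35 periods:
PV₀ = 8,225 × [1 − (1+r)^−252] / r × (1+r)^−35 = £1,058,142.67

£1,058,142.67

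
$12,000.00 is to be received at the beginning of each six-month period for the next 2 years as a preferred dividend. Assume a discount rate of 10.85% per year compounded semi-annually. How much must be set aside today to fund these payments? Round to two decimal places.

$44,420.46

This is an annuity due: 4 payments of $12,000.00 at the beginning of each six-month period.
Periodic rate r = 0.1085/2 per half-year; n is counted in half-years.
PV = PMT × [(1 − (1+r)^−n)/r] × (1+r) = 12,000 × [1 − (1+r)^−4] / r × (1+r) = $44,420.46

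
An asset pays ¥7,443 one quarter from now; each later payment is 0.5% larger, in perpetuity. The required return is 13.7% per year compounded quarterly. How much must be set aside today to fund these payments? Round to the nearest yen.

¥254,462

Periodic rate r = 0.137/4 per quarter.
Growing perpetuity (Gordon): PV = PMT₁ / (r − g) = 7,443 / (r − 0.005) = ¥254,462.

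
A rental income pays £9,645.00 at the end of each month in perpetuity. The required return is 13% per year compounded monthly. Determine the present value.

£890,307.69

Periodic rate r = 0.13/12 per month.
Level perpetuity: PV = PMT / r = 9,645 / (0.13/12) = £890,307.69.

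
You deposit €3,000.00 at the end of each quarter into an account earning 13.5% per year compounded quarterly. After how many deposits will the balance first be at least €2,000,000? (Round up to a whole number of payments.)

Periodic rate r = 0.135/4 per quarter; n is counted in quarters.
Ordinary annuity FV: 2,000,000 = 3,000 × [((1+r)^n − 1)/r].
(1+r)^n = 1 + 2,000,000 × r / 3,000, so n = ln(1 + 2,000,000·r/3,000) / ln(1+r) = 95.11.
Round up to a whole number of payments: n = 96.

96 payments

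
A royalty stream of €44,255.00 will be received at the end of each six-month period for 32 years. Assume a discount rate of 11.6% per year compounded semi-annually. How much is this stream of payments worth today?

€742,341.95

This is an ordinary annuity: 64 payments of €44,255.00 at the end of each six-month period.
Periodic rate r = 0.116/2 per half-year; n is counted in half-years.
PV = PMT × [(1 − (1+r)^−n)/r] = 44,255 × [1 − (1+r)^−64] / r = €742,341.95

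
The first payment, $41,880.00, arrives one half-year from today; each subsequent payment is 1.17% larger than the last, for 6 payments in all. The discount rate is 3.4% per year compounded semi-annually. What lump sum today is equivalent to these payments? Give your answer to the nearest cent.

$243,882.85

Periodic rate r = 0.034/2 per half-year; n is counted in half-years.
Growing ordinary annuity: PV = PMT₁ × [1 − ((1+g)/(1+r))^n] / (r − g) = 41,880 × [1 − ((1+0.0117)/(1+r))^6] / (r − 0.0117) = $243,882.85.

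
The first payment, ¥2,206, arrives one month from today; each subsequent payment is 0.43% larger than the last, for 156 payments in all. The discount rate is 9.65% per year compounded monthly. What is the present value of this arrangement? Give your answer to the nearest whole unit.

¥259,514

Periodic rate r = 0.0965/12 per month; n is counted in months.
Growing ordinary annuity: PV = PMT₁ × [1 − ((1+g)/(1+r))^n] / (r − g) = 2,206 × [1 − ((1+0.0043)/(1+r))^156] / (r − 0.0043) = ¥259,514.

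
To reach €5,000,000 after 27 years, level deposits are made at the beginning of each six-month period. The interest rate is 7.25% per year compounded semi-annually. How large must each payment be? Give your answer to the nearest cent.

Level annuity due; solve FV = PMT × [((1+r)^n − 1)/r] × (1+r) for PMT.
Periodic rate r = 0.0725/2 per half-year; n is counted in half-years.
With n = 54: PMT = 5,000,000 / ([((1+r)^n − 1)/r] × (1+r)) = €29,947.90

€29,947.90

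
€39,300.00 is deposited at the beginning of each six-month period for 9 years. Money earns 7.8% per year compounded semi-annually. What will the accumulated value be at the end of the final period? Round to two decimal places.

€1,037,610.64

This is an annuity due: 18 deposits of €39,300.00 at the beginning of each six-month period.
Periodic rate r = 0.078/2 per half-year; n is counted in half-years.
FV = PMT × [((1+r)^n − 1)/r] × (1+r) = 39,300 × [(1+r)^18 − 1] / r × (1+r) = €1,037,610.64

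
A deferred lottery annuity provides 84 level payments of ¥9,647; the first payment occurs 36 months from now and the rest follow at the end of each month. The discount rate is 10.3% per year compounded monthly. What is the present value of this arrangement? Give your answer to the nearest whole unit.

Ordinary annuity of 84 payments, first payment at period 36.
Periodic rate r = 0.103/12 per month; n is counted in months.
The ordinary-annuity PV formula values the stream one period before the first payment (period 35); discount that back 35 periods:
PV₀ = 9,647 × [1 − (1+r)^−84] / r × (1+r)^−35 = ¥426,868

¥426,868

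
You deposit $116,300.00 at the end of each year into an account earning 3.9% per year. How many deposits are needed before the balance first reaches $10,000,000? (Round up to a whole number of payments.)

39 payments

Periodic rate r = 0.039 per year.
Ordinary annuity FV: 10,000,000 = 116,300 × [((1+r)^n − 1)/r].
(1+r)^n = 1 + 10,000,000 × r / 116,300, so n = ln(1 + 10,000,000·r/116,300) / ln(1+r) = 38.45.
Round up to a whole number of payments: n = 39.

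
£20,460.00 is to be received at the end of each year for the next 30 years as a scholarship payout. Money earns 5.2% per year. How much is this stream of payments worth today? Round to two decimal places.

This is an ordinary annuity: 30 payments of £20,460.00 at the end of each year.
Periodic rate r = 0.052 per year.
PV = PMT × [(1 − (1+r)^−n)/r] = 20,460 × [1 − (1+r)^−30] / r = £307,475.07

£307,475.07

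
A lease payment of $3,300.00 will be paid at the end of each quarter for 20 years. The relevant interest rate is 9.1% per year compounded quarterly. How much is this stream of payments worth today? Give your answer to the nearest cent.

This is an ordinary annuity: 80 payments of $3,300.00 at the end of each quarter.
Periodic rate r = 0.091/4 per quarter; n is counted in quarters.
PV = PMT × [(1 − (1+r)^−n)/r] = 3,300 × [1 − (1+r)^−80] / r = $121,068.08

$121,068.08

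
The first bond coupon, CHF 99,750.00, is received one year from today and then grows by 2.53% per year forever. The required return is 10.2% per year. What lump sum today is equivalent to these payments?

CHF 1,300,521.51

Periodic rate r = 0.102 per year.
Growing perpetuity (Gordon): PV = PMT₁ / (r − g) = 99,750 / (r − 0.0253) = CHF 1,300,521.51.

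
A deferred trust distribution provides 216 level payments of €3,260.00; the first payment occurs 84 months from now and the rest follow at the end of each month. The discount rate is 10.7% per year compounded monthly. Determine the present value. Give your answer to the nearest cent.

€149,274.31

Ordinary annuity of 216 payments, first payment at period 84.
Periodic rate r = 0.107/12 per month; n is counted in months.
The ordinary-annuity PV formula values the stream one period before the first payment (period 83); discount that back 83 periods:
PV₀ = 3,260 × [1 − (1+r)^−216] / r × (1+r)^−83 = €149,274.31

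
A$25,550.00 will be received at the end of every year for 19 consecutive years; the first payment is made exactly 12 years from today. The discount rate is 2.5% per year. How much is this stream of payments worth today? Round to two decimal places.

A$291,680.94

Ordinary annuity of 19 payments, first payment at period 12.
Periodic rate r = 0.025 per year.
The ordinary-annuity PV formula values the stream one period before the first payment (period 11); discount that back 11 periods:
PV₀ = 25,550 × [1 − (1+r)^−19] / r × (1+r)^−11 = A$291,680.94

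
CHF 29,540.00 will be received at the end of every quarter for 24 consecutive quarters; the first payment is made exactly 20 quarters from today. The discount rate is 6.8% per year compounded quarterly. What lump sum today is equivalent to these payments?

Ordinary annuity of 24 payments, first payment at period 20.
Periodic rate r = 0.068/4 per quarter; n is counted in quarters.
The ordinary-annuity PV formula values the stream one period before the first payment (period 19); discount that back 19 periods:
PV₀ = 29,540 × [1 − (1+r)^−24] / r × (1+r)^−19 = CHF 419,724.57

CHF 419,724.57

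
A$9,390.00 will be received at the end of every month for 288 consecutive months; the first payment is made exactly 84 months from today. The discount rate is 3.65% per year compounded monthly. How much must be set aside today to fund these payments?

A$1,398,775.79

Ordinary annuity of 288 payments, first payment at period 84.
Periodic rate r = 0.0365/12 per month; n is counted in months.
The ordinary-annuity PV formula values the stream one period before the first payment (period 83); discount that back 83 periods:
PV₀ = 9,390 × [1 − (1+r)^−288] / r × (1+r)^−83 = A$1,398,775.79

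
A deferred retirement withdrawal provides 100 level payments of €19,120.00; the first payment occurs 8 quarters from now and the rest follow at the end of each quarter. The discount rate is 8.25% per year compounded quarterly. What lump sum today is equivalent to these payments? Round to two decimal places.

Ordinary annuity of 100 payments, first payment at period 8.
Periodic rate r = 0.0825/4 per quarter; n is counted in quarters.
The ordinary-annuity PV formula values the stream one period before the first payment (period 7); discount that back 7 periods:
PV₀ = 19,120 × [1 − (1+r)^−100] / r × (1+r)^−7 = €699,252.32

€699,252.32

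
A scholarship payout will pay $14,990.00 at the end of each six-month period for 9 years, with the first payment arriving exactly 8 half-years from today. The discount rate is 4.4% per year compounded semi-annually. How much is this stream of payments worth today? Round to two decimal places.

Ordinary annuity of 18 payments, first payment at period 8.
Periodic rate r = 0.044/2 per half-year; n is counted in half-years.
The ordinary-annuity PV formula values the stream one period before the first payment (period 7); discount that back 7 periods:
PV₀ = 14,990 × [1 − (1+r)^−18] / r × (1+r)^−7 = $189,626.37

$189,626.37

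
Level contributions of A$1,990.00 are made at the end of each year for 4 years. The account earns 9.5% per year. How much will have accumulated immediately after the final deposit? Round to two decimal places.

This is an ordinary annuity: 4 deposits of A$1,990.00 at the end of each year.
Periodic rate r = 0.095 per year.
FV = PMT × [((1+r)^n − 1)/r] = 1,990 × [(1+r)^4 − 1] / r = A$9,167.85

A$9,167.85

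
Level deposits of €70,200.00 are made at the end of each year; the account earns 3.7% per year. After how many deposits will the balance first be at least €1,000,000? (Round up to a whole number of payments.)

12 payments

Periodic rate r = 0.037 per year.
Ordinary annuity FV: 1,000,000 = 70,200 × [((1+r)^n − 1)/r].
(1+r)^n = 1 + 1,000,000 × r / 70,200, so n = ln(1 + 1,000,000·r/70,200) / ln(1+r) = 11.65.
Round up to a whole number of payments: n = 12.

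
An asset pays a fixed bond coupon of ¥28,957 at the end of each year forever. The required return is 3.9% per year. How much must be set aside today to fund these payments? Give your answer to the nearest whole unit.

Periodic rate r = 0.039 per year.
Level perpetuity: PV = PMT / r = 28,957 / (0.039) = ¥742,487.

¥742,487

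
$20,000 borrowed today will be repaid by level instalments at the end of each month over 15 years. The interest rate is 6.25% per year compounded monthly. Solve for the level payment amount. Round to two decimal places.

Level ordinary annuity; solve PV = PMT × [(1 − (1+r)^−n)/r] for PMT.
Periodic rate r = 0.0625/12 per month; n is counted in months.
With n = 180: PMT = 20,000 / ([(1 − (1+r)^−n)/r]) = $171.48

$171.48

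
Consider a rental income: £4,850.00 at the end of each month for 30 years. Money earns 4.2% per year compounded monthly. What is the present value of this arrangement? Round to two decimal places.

This is an ordinary annuity: 360 payments of £4,850.00 at the end of each month.
Periodic rate r = 0.042/12 per month; n is counted in months.
PV = PMT × [(1 − (1+r)^−n)/r] = 4,850 × [1 − (1+r)^−360] / r = £991,785.21

£991,785.21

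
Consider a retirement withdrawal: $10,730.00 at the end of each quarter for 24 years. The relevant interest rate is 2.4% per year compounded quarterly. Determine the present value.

$781,303.53

This is an ordinary annuity: 96 payments of $10,730.00 at the end of each quarter.
Periodic rate r = 0.024/4 per quarter; n is counted in quarters.
PV = PMT × [(1 − (1+r)^−n)/r] = 10,730 × [1 − (1+r)^−96] / r = $781,303.53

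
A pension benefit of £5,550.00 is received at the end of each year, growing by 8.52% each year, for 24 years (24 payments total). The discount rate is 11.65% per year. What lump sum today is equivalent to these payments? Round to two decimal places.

Periodic rate r = 0.1165 per year.
Growing ordinary annuity: PV = PMT₁ × [1 − ((1+g)/(1+r))^n] / (r − g) = 5,550 × [1 − ((1+0.0852)/(1+r))^24] / (r − 0.0852) = £87,702.67.

£87,702.67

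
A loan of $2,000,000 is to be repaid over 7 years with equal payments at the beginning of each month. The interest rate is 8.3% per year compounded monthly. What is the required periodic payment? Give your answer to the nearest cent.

Level annuity due; solve PV = PMT × [(1 − (1+r)^−n)/r] × (1+r) for PMT.
Periodic rate r = 0.083/12 per month; n is counted in months.
With n = 84: PMT = 2,000,000 / ([(1 − (1+r)^−n)/r] × (1+r)) = $31,256.01

$31,256.01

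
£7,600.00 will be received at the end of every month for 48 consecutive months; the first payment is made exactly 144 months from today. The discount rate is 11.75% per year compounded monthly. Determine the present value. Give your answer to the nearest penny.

£71,974.87

Ordinary annuity of 48 payments, first payment at period 144.
Periodic rate r = 0.1175/12 per month; n is counted in months.
The ordinary-annuity PV formula values the stream one period before the first payment (period 143); discount that back 143 periods:
PV₀ = 7,600 × [1 − (1+r)^−48] / r × (1+r)^−143 = £71,974.87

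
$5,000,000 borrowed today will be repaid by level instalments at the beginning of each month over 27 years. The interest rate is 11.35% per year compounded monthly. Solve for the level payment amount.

$49,177.31

Level annuity due; solve PV = PMT × [(1 − (1+r)^−n)/r] × (1+r) for PMT.
Periodic rate r = 0.1135/12 per month; n is counted in months.
With n = 324: PMT = 5,000,000 / ([(1 − (1+r)^−n)/r] × (1+r)) = $49,177.31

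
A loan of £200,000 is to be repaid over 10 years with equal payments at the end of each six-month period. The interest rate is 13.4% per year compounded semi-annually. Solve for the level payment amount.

£18,440.67

Level ordinary annuity; solve PV = PMT × [(1 − (1+r)^−n)/r] for PMT.
Periodic rate r = 0.134/2 per half-year; n is counted in half-years.
With n = 20: PMT = 200,000 / ([(1 − (1+r)^−n)/r]) = £18,440.67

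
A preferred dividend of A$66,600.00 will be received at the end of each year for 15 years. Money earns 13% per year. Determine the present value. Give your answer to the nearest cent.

A$430,394.43

This is an ordinary annuity: 15 payments of A$66,600.00 at the end of each year.
Periodic rate r = 0.13 per year.
PV = PMT × [(1 − (1+r)^−n)/r] = 66,600 × [1 − (1+r)^−15] / r = A$430,394.43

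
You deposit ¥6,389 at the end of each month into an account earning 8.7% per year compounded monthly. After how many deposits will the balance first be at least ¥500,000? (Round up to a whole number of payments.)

63 payments

Periodic rate r = 0.087/12 per month; n is counted in months.
Ordinary annuity FV: 500,000 = 6,389 × [((1+r)^n − 1)/r].
(1+r)^n = 1 + 500,000 × r / 6,389, so n = ln(1 + 500,000·r/6,389) / ln(1+r) = 62.21.
Round up to a whole number of payments: n = 63.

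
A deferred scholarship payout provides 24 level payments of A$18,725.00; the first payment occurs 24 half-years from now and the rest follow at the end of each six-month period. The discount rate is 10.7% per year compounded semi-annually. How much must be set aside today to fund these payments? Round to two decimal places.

A$75,337.20

Ordinary annuity of 24 payments, first payment at period 24.
Periodic rate r = 0.107/2 per half-year; n is counted in half-years.
The ordinary-annuity PV formula values the stream one period before the first payment (period 23); discount that back 23 periods:
PV₀ = 18,725 × [1 − (1+r)^−24] / r × (1+r)^−23 = A$75,337.20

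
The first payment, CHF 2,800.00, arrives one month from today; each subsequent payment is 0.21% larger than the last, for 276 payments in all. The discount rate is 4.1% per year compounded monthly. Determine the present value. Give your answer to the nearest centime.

Periodic rate r = 0.041/12 per month; n is counted in months.
Growing ordinary annuity: PV = PMT₁ × [1 − ((1+g)/(1+r))^n] / (r − g) = 2,800 × [1 − ((1+0.0021)/(1+r))^276] / (r − 0.0021) = CHF 646,473.33.

CHF 646,473.33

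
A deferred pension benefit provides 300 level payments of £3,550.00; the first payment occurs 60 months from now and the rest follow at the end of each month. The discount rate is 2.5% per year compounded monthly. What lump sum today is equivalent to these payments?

Ordinary annuity of 300 payments, first payment at period 60.
Periodic rate r = 0.025/12 per month; n is counted in months.
The ordinary-annuity PV formula values the stream one period before the first payment (period 59); discount that back 59 periods:
PV₀ = 3,550 × [1 − (1+r)^−300] / r × (1+r)^−59 = £699,884.51

£699,884.51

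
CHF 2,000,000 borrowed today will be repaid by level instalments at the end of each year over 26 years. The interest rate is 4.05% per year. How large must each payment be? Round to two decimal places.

CHF 125,817.38

Level ordinary annuity; solve PV = PMT × [(1 − (1+r)^−n)/r] for PMT.
Periodic rate r = 0.0405 per year.
With n = 26: PMT = 2,000,000 / ([(1 − (1+r)^−n)/r]) = CHF 125,817.38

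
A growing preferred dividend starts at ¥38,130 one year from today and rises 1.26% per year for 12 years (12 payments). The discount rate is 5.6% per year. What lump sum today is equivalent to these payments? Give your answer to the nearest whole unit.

¥347,607

Periodic rate r = 0.056 per year.
Growing ordinary annuity: PV = PMT₁ × [1 − ((1+g)/(1+r))^n] / (r − g) = 38,130 × [1 − ((1+0.0126)/(1+r))^12] / (r − 0.0126) = ¥347,607.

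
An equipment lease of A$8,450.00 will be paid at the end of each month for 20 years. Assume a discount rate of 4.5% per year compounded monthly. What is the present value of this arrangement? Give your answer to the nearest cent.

This is an ordinary annuity: 240 payments of A$8,450.00 at the end of each month.
Periodic rate r = 0.045/12 per month; n is counted in months.
PV = PMT × [(1 − (1+r)^−n)/r] = 8,450 × [1 − (1+r)^−240] / r = A$1,335,652.94

A$1,335,652.94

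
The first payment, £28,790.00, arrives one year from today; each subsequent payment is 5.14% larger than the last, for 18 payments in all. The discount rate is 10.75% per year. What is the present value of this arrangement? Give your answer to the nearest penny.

Periodic rate r = 0.1075 per year.
Growing ordinary annuity: PV = PMT₁ × [1 − ((1+g)/(1+r))^n] / (r − g) = 28,790 × [1 − ((1+0.0514)/(1+r))^18] / (r − 0.0514) = £311,857.68.

£311,857.68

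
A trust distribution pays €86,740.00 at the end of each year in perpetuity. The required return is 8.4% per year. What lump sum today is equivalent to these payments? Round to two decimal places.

€1,032,619.05

Periodic rate r = 0.084 per year.
Level perpetuity: PV = PMT / r = 86,740 / (0.084) = €1,032,619.05.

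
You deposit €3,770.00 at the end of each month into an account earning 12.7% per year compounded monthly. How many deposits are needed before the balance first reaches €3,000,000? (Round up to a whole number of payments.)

Periodic rate r = 0.127/12 per month; n is counted in months.
Ordinary annuity FV: 3,000,000 = 3,770 × [((1+r)^n − 1)/r].
(1+r)^n = 1 + 3,000,000 × r / 3,770, so n = ln(1 + 3,000,000·r/3,770) / ln(1+r) = 213.06.
Round up to a whole number of payments: n = 214.

214 payments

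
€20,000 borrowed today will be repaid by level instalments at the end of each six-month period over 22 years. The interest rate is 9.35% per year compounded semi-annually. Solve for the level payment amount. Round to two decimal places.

Level ordinary annuity; solve PV = PMT × [(1 − (1+r)^−n)/r] for PMT.
Periodic rate r = 0.0935/2 per half-year; n is counted in half-years.
With n = 44: PMT = 20,000 / ([(1 − (1+r)^−n)/r]) = €1,079.60

€1,079.60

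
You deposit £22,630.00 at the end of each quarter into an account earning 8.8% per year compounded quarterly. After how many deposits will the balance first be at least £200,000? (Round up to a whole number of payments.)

Periodic rate r = 0.088/4 per quarter; n is counted in quarters.
Ordinary annuity FV: 200,000 = 22,630 × [((1+r)^n − 1)/r].
(1+r)^n = 1 + 200,000 × r / 22,630, so n = ln(1 + 200,000·r/22,630) / ln(1+r) = 8.16.
Round up to a whole number of payments: n = 9.

9 payments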